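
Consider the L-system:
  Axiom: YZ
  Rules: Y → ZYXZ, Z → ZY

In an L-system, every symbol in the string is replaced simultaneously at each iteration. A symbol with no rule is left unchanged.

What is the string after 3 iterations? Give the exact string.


Answer: ZYZYXZZYZYXZXZYXZYZYXZZYZYXZZYZYXZXZY

Derivation:
Step 0: YZ
Step 1: ZYXZZY
Step 2: ZYZYXZXZYZYZYXZ
Step 3: ZYZYXZZYZYXZXZYXZYZYXZZYZYXZZYZYXZXZY


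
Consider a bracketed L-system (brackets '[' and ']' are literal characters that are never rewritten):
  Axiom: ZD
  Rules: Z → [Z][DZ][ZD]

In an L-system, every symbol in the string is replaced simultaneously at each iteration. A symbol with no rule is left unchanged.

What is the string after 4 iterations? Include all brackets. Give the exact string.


Answer: [[[[Z][DZ][ZD]][D[Z][DZ][ZD]][[Z][DZ][ZD]D]][D[[Z][DZ][ZD]][D[Z][DZ][ZD]][[Z][DZ][ZD]D]][[[Z][DZ][ZD]][D[Z][DZ][ZD]][[Z][DZ][ZD]D]D]][D[[[Z][DZ][ZD]][D[Z][DZ][ZD]][[Z][DZ][ZD]D]][D[[Z][DZ][ZD]][D[Z][DZ][ZD]][[Z][DZ][ZD]D]][[[Z][DZ][ZD]][D[Z][DZ][ZD]][[Z][DZ][ZD]D]D]][[[[Z][DZ][ZD]][D[Z][DZ][ZD]][[Z][DZ][ZD]D]][D[[Z][DZ][ZD]][D[Z][DZ][ZD]][[Z][DZ][ZD]D]][[[Z][DZ][ZD]][D[Z][DZ][ZD]][[Z][DZ][ZD]D]D]D]D

Derivation:
Step 0: ZD
Step 1: [Z][DZ][ZD]D
Step 2: [[Z][DZ][ZD]][D[Z][DZ][ZD]][[Z][DZ][ZD]D]D
Step 3: [[[Z][DZ][ZD]][D[Z][DZ][ZD]][[Z][DZ][ZD]D]][D[[Z][DZ][ZD]][D[Z][DZ][ZD]][[Z][DZ][ZD]D]][[[Z][DZ][ZD]][D[Z][DZ][ZD]][[Z][DZ][ZD]D]D]D
Step 4: [[[[Z][DZ][ZD]][D[Z][DZ][ZD]][[Z][DZ][ZD]D]][D[[Z][DZ][ZD]][D[Z][DZ][ZD]][[Z][DZ][ZD]D]][[[Z][DZ][ZD]][D[Z][DZ][ZD]][[Z][DZ][ZD]D]D]][D[[[Z][DZ][ZD]][D[Z][DZ][ZD]][[Z][DZ][ZD]D]][D[[Z][DZ][ZD]][D[Z][DZ][ZD]][[Z][DZ][ZD]D]][[[Z][DZ][ZD]][D[Z][DZ][ZD]][[Z][DZ][ZD]D]D]][[[[Z][DZ][ZD]][D[Z][DZ][ZD]][[Z][DZ][ZD]D]][D[[Z][DZ][ZD]][D[Z][DZ][ZD]][[Z][DZ][ZD]D]][[[Z][DZ][ZD]][D[Z][DZ][ZD]][[Z][DZ][ZD]D]D]D]D


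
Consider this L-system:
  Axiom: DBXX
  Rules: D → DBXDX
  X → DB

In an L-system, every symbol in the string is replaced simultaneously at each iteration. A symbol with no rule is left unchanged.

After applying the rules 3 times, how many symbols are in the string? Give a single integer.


Step 0: length = 4
Step 1: length = 10
Step 2: length = 28
Step 3: length = 76

Answer: 76


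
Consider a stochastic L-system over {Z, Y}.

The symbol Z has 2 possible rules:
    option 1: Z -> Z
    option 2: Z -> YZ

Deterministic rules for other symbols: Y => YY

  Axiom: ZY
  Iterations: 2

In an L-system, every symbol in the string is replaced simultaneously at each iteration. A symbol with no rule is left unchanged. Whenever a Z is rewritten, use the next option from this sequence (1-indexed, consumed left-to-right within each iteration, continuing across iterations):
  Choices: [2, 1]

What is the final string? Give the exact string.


Answer: YYZYYYY

Derivation:
Step 0: ZY
Step 1: YZYY  (used choices [2])
Step 2: YYZYYYY  (used choices [1])


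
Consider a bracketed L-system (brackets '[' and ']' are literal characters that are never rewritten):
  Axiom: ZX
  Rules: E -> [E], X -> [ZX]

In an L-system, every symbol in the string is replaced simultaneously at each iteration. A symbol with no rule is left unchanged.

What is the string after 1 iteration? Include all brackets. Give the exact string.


Answer: Z[ZX]

Derivation:
Step 0: ZX
Step 1: Z[ZX]


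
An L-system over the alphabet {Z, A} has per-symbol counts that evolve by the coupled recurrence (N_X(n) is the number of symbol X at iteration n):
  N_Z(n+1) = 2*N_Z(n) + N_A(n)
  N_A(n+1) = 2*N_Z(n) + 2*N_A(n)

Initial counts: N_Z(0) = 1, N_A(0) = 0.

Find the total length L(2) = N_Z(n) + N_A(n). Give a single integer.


Answer: 14

Derivation:
Step 0: N_Z=1, N_A=0, L=1
Step 1: N_Z=2, N_A=2, L=4
Step 2: N_Z=6, N_A=8, L=14


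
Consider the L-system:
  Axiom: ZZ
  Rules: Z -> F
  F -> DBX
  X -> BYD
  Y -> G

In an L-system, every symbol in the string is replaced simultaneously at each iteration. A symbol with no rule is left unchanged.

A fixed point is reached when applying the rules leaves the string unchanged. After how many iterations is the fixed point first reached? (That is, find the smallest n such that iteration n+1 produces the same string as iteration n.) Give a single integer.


Answer: 4

Derivation:
Step 0: ZZ
Step 1: FF
Step 2: DBXDBX
Step 3: DBBYDDBBYD
Step 4: DBBGDDBBGD
Step 5: DBBGDDBBGD  (unchanged — fixed point at step 4)


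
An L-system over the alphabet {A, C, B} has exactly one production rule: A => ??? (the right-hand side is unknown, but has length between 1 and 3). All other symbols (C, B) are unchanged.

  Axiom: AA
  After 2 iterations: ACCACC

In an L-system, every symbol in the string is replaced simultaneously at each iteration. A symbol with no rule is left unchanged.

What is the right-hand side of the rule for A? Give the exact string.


Trying A => AC:
  Step 0: AA
  Step 1: ACAC
  Step 2: ACCACC
Matches the given result.

Answer: AC


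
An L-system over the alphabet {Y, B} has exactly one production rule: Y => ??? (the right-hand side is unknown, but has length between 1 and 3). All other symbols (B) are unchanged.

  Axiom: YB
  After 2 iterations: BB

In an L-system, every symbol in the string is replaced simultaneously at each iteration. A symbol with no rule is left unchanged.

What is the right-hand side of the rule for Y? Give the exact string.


Answer: B

Derivation:
Trying Y => B:
  Step 0: YB
  Step 1: BB
  Step 2: BB
Matches the given result.


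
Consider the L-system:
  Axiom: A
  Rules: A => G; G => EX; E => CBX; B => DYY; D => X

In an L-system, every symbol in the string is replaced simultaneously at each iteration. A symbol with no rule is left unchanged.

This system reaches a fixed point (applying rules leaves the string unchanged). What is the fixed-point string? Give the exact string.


Answer: CXYYXX

Derivation:
Step 0: A
Step 1: G
Step 2: EX
Step 3: CBXX
Step 4: CDYYXX
Step 5: CXYYXX
Step 6: CXYYXX  (unchanged — fixed point at step 5)


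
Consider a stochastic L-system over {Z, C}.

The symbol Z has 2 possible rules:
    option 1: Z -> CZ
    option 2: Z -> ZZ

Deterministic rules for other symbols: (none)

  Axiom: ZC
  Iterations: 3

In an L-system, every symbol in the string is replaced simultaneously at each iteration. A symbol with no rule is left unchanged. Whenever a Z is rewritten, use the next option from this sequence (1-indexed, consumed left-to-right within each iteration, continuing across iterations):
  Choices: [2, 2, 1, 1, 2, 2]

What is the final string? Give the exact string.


Answer: CZZZCZZC

Derivation:
Step 0: ZC
Step 1: ZZC  (used choices [2])
Step 2: ZZCZC  (used choices [2, 1])
Step 3: CZZZCZZC  (used choices [1, 2, 2])


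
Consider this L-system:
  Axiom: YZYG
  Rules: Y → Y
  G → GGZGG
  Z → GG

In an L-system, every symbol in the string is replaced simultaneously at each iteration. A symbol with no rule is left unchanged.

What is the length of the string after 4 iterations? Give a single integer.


Answer: 634

Derivation:
Step 0: length = 4
Step 1: length = 9
Step 2: length = 34
Step 3: length = 144
Step 4: length = 634


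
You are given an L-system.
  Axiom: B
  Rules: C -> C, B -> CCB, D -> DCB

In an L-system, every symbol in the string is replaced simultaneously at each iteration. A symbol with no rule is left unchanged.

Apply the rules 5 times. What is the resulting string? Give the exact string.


Step 0: B
Step 1: CCB
Step 2: CCCCB
Step 3: CCCCCCB
Step 4: CCCCCCCCB
Step 5: CCCCCCCCCCB

Answer: CCCCCCCCCCB


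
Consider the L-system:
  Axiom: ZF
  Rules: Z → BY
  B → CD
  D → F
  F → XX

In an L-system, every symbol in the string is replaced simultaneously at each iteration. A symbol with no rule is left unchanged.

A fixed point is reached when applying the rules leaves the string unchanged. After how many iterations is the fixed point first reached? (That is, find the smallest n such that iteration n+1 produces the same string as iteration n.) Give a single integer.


Answer: 4

Derivation:
Step 0: ZF
Step 1: BYXX
Step 2: CDYXX
Step 3: CFYXX
Step 4: CXXYXX
Step 5: CXXYXX  (unchanged — fixed point at step 4)


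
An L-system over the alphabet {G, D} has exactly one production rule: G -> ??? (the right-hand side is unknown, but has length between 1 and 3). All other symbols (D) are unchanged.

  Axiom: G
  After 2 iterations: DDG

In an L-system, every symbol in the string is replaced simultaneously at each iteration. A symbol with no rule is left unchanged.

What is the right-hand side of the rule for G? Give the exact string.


Answer: DG

Derivation:
Trying G -> DG:
  Step 0: G
  Step 1: DG
  Step 2: DDG
Matches the given result.


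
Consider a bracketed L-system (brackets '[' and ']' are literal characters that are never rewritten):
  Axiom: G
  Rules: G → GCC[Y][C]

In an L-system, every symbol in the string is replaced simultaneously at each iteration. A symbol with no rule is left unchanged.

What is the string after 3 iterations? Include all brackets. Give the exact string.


Answer: GCC[Y][C]CC[Y][C]CC[Y][C]

Derivation:
Step 0: G
Step 1: GCC[Y][C]
Step 2: GCC[Y][C]CC[Y][C]
Step 3: GCC[Y][C]CC[Y][C]CC[Y][C]


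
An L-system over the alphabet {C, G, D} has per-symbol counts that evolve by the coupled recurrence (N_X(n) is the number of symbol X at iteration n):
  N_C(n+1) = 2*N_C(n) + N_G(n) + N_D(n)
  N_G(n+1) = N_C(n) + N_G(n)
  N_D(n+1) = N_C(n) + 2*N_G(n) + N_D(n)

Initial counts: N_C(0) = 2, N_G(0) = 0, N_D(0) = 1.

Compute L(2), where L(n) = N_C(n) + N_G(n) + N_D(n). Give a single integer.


Answer: 34

Derivation:
Step 0: N_C=2, N_G=0, N_D=1, L=3
Step 1: N_C=5, N_G=2, N_D=3, L=10
Step 2: N_C=15, N_G=7, N_D=12, L=34


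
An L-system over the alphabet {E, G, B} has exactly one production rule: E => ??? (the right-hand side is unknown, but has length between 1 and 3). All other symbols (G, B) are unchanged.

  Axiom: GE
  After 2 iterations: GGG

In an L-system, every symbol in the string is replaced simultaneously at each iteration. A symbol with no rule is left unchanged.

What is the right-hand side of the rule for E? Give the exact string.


Answer: GG

Derivation:
Trying E => GG:
  Step 0: GE
  Step 1: GGG
  Step 2: GGG
Matches the given result.


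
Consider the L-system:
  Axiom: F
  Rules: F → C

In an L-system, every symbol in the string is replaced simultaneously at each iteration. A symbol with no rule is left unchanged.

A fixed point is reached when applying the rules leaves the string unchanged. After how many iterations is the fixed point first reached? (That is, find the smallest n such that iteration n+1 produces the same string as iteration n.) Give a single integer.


Answer: 1

Derivation:
Step 0: F
Step 1: C
Step 2: C  (unchanged — fixed point at step 1)


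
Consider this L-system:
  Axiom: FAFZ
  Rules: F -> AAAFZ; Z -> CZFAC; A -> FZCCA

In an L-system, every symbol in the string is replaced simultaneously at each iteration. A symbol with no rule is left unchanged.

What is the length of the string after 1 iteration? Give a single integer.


Answer: 20

Derivation:
Step 0: length = 4
Step 1: length = 20


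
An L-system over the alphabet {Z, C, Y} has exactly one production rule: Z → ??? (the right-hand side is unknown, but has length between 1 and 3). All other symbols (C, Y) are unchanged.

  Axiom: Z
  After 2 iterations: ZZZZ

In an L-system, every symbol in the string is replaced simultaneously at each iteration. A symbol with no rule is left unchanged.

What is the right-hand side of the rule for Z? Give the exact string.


Answer: ZZ

Derivation:
Trying Z → ZZ:
  Step 0: Z
  Step 1: ZZ
  Step 2: ZZZZ
Matches the given result.


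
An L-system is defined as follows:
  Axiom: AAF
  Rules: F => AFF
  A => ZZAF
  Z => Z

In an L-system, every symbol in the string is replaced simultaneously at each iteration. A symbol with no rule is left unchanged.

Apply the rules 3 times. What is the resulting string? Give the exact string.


Answer: ZZZZZZAFAFFZZAFAFFAFFZZZZZZAFAFFZZAFAFFAFFZZZZAFAFFZZAFAFFAFFZZAFAFFAFF

Derivation:
Step 0: AAF
Step 1: ZZAFZZAFAFF
Step 2: ZZZZAFAFFZZZZAFAFFZZAFAFFAFF
Step 3: ZZZZZZAFAFFZZAFAFFAFFZZZZZZAFAFFZZAFAFFAFFZZZZAFAFFZZAFAFFAFFZZAFAFFAFF


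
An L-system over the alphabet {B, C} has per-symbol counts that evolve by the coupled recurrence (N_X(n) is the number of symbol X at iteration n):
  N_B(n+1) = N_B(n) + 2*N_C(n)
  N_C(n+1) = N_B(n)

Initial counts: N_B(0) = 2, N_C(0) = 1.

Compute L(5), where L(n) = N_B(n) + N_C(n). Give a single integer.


Answer: 96

Derivation:
Step 0: N_B=2, N_C=1, L=3
Step 1: N_B=4, N_C=2, L=6
Step 2: N_B=8, N_C=4, L=12
Step 3: N_B=16, N_C=8, L=24
Step 4: N_B=32, N_C=16, L=48
Step 5: N_B=64, N_C=32, L=96


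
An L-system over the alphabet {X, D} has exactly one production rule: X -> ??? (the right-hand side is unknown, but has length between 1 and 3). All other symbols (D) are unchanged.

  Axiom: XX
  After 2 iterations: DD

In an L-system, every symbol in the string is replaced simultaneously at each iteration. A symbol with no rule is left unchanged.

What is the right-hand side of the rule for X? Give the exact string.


Trying X -> D:
  Step 0: XX
  Step 1: DD
  Step 2: DD
Matches the given result.

Answer: D


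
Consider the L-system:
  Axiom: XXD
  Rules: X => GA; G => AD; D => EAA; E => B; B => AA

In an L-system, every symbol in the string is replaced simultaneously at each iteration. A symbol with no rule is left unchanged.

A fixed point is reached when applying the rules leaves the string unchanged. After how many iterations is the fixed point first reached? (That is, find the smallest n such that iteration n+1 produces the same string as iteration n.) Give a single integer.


Step 0: XXD
Step 1: GAGAEAA
Step 2: ADAADABAA
Step 3: AEAAAAEAAAAAAA
Step 4: ABAAAABAAAAAAA
Step 5: AAAAAAAAAAAAAAAA
Step 6: AAAAAAAAAAAAAAAA  (unchanged — fixed point at step 5)

Answer: 5


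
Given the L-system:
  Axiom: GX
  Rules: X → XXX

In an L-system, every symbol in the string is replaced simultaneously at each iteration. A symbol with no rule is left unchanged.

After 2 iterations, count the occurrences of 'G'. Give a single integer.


Answer: 1

Derivation:
Step 0: GX  (1 'G')
Step 1: GXXX  (1 'G')
Step 2: GXXXXXXXXX  (1 'G')


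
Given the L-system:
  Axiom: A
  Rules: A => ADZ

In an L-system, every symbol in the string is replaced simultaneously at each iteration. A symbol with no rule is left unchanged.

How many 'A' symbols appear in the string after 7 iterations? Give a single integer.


Answer: 1

Derivation:
Step 0: A  (1 'A')
Step 1: ADZ  (1 'A')
Step 2: ADZDZ  (1 'A')
Step 3: ADZDZDZ  (1 'A')
Step 4: ADZDZDZDZ  (1 'A')
Step 5: ADZDZDZDZDZ  (1 'A')
Step 6: ADZDZDZDZDZDZ  (1 'A')
Step 7: ADZDZDZDZDZDZDZ  (1 'A')


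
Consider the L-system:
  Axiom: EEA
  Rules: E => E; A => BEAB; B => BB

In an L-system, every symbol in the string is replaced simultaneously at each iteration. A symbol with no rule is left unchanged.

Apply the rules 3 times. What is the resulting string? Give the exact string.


Step 0: EEA
Step 1: EEBEAB
Step 2: EEBBEBEABBB
Step 3: EEBBBBEBBEBEABBBBBBB

Answer: EEBBBBEBBEBEABBBBBBB


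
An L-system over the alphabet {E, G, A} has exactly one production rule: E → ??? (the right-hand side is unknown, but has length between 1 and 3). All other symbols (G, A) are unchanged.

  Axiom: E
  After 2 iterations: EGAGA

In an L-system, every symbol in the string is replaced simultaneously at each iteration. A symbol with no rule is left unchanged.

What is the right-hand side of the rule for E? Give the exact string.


Trying E → EGA:
  Step 0: E
  Step 1: EGA
  Step 2: EGAGA
Matches the given result.

Answer: EGA


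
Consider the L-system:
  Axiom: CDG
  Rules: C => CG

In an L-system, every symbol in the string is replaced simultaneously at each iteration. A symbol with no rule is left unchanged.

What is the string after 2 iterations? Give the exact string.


Answer: CGGDG

Derivation:
Step 0: CDG
Step 1: CGDG
Step 2: CGGDG


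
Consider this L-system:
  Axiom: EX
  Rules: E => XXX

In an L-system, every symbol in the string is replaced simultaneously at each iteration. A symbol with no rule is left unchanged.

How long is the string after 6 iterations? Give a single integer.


Answer: 4

Derivation:
Step 0: length = 2
Step 1: length = 4
Step 2: length = 4
Step 3: length = 4
Step 4: length = 4
Step 5: length = 4
Step 6: length = 4


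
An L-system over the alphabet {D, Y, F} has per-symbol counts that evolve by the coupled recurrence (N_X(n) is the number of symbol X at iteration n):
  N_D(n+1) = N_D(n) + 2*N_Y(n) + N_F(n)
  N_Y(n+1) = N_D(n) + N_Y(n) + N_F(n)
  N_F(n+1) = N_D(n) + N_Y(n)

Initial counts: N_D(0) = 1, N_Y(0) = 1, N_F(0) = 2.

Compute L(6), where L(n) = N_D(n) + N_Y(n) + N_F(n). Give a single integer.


Step 0: N_D=1, N_Y=1, N_F=2, L=4
Step 1: N_D=5, N_Y=4, N_F=2, L=11
Step 2: N_D=15, N_Y=11, N_F=9, L=35
Step 3: N_D=46, N_Y=35, N_F=26, L=107
Step 4: N_D=142, N_Y=107, N_F=81, L=330
Step 5: N_D=437, N_Y=330, N_F=249, L=1016
Step 6: N_D=1346, N_Y=1016, N_F=767, L=3129

Answer: 3129


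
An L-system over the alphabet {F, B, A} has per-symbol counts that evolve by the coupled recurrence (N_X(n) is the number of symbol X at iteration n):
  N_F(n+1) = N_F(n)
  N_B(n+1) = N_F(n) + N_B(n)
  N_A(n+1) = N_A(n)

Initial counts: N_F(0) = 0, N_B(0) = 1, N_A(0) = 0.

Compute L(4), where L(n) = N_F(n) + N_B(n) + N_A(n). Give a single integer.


Step 0: N_F=0, N_B=1, N_A=0, L=1
Step 1: N_F=0, N_B=1, N_A=0, L=1
Step 2: N_F=0, N_B=1, N_A=0, L=1
Step 3: N_F=0, N_B=1, N_A=0, L=1
Step 4: N_F=0, N_B=1, N_A=0, L=1

Answer: 1


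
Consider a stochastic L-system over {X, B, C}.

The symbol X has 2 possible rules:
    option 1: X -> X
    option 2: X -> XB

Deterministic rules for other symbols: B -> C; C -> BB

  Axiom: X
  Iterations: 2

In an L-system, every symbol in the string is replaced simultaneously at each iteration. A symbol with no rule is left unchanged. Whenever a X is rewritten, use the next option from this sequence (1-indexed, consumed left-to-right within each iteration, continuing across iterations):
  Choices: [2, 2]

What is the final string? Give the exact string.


Step 0: X
Step 1: XB  (used choices [2])
Step 2: XBC  (used choices [2])

Answer: XBC


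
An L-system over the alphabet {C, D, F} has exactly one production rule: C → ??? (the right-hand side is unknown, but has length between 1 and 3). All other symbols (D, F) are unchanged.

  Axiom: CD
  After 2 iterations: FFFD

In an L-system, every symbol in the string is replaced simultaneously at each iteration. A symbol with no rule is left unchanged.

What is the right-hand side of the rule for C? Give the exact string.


Answer: FFF

Derivation:
Trying C → FFF:
  Step 0: CD
  Step 1: FFFD
  Step 2: FFFD
Matches the given result.


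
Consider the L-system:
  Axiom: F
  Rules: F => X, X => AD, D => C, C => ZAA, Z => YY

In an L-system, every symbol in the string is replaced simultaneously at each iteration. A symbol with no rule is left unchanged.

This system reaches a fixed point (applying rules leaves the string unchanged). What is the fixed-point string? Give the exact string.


Step 0: F
Step 1: X
Step 2: AD
Step 3: AC
Step 4: AZAA
Step 5: AYYAA
Step 6: AYYAA  (unchanged — fixed point at step 5)

Answer: AYYAA


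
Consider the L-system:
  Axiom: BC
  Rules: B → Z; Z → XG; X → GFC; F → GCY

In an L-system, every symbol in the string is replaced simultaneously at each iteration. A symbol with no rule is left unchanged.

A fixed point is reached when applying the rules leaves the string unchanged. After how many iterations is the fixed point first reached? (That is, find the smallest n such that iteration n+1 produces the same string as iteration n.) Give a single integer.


Step 0: BC
Step 1: ZC
Step 2: XGC
Step 3: GFCGC
Step 4: GGCYCGC
Step 5: GGCYCGC  (unchanged — fixed point at step 4)

Answer: 4


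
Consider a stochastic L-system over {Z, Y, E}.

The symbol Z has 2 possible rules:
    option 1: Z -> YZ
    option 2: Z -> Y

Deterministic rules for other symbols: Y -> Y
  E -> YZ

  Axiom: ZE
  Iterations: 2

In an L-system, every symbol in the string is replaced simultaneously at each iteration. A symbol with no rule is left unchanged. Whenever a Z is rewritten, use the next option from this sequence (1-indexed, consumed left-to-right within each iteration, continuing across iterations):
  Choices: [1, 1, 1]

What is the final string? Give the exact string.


Answer: YYZYYZ

Derivation:
Step 0: ZE
Step 1: YZYZ  (used choices [1])
Step 2: YYZYYZ  (used choices [1, 1])


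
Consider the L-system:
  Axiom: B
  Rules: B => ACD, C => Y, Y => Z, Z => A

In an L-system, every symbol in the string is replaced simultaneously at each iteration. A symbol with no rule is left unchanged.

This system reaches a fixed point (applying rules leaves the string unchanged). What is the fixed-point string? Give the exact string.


Answer: AAD

Derivation:
Step 0: B
Step 1: ACD
Step 2: AYD
Step 3: AZD
Step 4: AAD
Step 5: AAD  (unchanged — fixed point at step 4)


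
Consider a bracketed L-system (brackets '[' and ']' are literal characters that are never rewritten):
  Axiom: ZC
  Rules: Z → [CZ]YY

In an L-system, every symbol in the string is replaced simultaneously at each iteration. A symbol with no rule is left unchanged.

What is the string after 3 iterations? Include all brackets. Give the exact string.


Step 0: ZC
Step 1: [CZ]YYC
Step 2: [C[CZ]YY]YYC
Step 3: [C[C[CZ]YY]YY]YYC

Answer: [C[C[CZ]YY]YY]YYC


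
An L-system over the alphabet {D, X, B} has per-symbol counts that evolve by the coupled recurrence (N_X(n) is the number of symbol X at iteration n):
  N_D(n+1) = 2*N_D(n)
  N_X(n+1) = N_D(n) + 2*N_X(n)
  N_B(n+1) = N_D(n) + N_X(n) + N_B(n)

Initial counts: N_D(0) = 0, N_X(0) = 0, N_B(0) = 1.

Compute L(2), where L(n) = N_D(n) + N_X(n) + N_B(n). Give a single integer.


Answer: 1

Derivation:
Step 0: N_D=0, N_X=0, N_B=1, L=1
Step 1: N_D=0, N_X=0, N_B=1, L=1
Step 2: N_D=0, N_X=0, N_B=1, L=1


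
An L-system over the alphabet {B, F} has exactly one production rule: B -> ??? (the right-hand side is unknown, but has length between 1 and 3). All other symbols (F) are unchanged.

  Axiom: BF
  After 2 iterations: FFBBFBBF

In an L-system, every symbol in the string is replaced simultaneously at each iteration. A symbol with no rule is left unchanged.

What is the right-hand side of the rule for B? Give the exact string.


Answer: FBB

Derivation:
Trying B -> FBB:
  Step 0: BF
  Step 1: FBBF
  Step 2: FFBBFBBF
Matches the given result.


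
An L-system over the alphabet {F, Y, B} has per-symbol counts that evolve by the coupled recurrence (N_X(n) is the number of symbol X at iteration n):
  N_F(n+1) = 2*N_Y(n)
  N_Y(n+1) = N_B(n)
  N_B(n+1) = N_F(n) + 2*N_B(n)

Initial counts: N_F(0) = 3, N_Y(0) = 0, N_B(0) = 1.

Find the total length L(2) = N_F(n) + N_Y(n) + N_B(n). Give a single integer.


Answer: 17

Derivation:
Step 0: N_F=3, N_Y=0, N_B=1, L=4
Step 1: N_F=0, N_Y=1, N_B=5, L=6
Step 2: N_F=2, N_Y=5, N_B=10, L=17


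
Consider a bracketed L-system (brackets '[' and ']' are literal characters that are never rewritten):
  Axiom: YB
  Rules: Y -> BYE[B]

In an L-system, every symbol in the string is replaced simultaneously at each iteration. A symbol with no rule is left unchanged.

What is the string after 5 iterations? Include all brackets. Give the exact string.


Answer: BBBBBYE[B]E[B]E[B]E[B]E[B]B

Derivation:
Step 0: YB
Step 1: BYE[B]B
Step 2: BBYE[B]E[B]B
Step 3: BBBYE[B]E[B]E[B]B
Step 4: BBBBYE[B]E[B]E[B]E[B]B
Step 5: BBBBBYE[B]E[B]E[B]E[B]E[B]B


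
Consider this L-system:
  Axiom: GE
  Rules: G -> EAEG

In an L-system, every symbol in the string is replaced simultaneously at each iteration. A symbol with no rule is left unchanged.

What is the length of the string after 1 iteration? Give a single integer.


Answer: 5

Derivation:
Step 0: length = 2
Step 1: length = 5


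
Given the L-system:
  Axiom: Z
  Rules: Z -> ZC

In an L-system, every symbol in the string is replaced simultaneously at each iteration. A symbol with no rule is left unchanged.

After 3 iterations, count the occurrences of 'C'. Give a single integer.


Step 0: Z  (0 'C')
Step 1: ZC  (1 'C')
Step 2: ZCC  (2 'C')
Step 3: ZCCC  (3 'C')

Answer: 3


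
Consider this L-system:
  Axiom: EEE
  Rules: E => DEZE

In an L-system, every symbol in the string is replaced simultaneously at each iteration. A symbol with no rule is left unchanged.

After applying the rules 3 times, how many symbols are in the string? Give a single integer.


Step 0: length = 3
Step 1: length = 12
Step 2: length = 30
Step 3: length = 66

Answer: 66


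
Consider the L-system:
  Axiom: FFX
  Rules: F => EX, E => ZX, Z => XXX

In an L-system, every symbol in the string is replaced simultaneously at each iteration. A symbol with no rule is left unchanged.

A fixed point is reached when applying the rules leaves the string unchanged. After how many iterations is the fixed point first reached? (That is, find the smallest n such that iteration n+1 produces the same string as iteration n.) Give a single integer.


Step 0: FFX
Step 1: EXEXX
Step 2: ZXXZXXX
Step 3: XXXXXXXXXXX
Step 4: XXXXXXXXXXX  (unchanged — fixed point at step 3)

Answer: 3


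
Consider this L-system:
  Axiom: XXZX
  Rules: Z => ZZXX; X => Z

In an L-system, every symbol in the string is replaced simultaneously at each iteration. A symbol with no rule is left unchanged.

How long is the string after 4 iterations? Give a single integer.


Answer: 160

Derivation:
Step 0: length = 4
Step 1: length = 7
Step 2: length = 22
Step 3: length = 58
Step 4: length = 160


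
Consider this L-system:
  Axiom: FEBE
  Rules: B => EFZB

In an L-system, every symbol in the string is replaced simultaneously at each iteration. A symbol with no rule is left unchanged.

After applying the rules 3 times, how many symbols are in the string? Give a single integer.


Step 0: length = 4
Step 1: length = 7
Step 2: length = 10
Step 3: length = 13

Answer: 13


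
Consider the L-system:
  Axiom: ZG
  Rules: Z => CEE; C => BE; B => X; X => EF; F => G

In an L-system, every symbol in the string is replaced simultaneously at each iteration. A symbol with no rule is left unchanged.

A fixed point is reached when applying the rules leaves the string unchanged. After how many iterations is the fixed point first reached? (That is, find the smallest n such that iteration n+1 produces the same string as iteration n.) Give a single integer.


Step 0: ZG
Step 1: CEEG
Step 2: BEEEG
Step 3: XEEEG
Step 4: EFEEEG
Step 5: EGEEEG
Step 6: EGEEEG  (unchanged — fixed point at step 5)

Answer: 5


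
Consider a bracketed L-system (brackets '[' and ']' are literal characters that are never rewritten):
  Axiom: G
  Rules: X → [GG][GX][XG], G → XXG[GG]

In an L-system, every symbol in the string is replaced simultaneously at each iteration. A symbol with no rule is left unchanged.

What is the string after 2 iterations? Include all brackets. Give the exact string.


Step 0: G
Step 1: XXG[GG]
Step 2: [GG][GX][XG][GG][GX][XG]XXG[GG][XXG[GG]XXG[GG]]

Answer: [GG][GX][XG][GG][GX][XG]XXG[GG][XXG[GG]XXG[GG]]


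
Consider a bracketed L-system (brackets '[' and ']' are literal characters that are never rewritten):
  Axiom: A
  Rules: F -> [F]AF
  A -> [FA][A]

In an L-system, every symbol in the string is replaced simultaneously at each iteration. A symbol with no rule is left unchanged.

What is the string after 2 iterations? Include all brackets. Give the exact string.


Step 0: A
Step 1: [FA][A]
Step 2: [[F]AF[FA][A]][[FA][A]]

Answer: [[F]AF[FA][A]][[FA][A]]


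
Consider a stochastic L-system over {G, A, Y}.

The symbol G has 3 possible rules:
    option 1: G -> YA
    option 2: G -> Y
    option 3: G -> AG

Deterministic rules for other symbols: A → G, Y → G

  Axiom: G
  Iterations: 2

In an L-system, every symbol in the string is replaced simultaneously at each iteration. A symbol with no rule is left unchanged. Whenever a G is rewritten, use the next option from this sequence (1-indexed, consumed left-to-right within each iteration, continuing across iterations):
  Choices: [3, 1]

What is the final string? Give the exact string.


Step 0: G
Step 1: AG  (used choices [3])
Step 2: GYA  (used choices [1])

Answer: GYA


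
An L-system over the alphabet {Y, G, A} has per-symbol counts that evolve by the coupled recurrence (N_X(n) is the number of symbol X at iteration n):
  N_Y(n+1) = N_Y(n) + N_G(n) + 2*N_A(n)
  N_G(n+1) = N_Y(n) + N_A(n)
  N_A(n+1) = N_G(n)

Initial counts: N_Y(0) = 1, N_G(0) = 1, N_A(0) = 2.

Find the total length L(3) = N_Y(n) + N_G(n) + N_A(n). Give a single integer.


Step 0: N_Y=1, N_G=1, N_A=2, L=4
Step 1: N_Y=6, N_G=3, N_A=1, L=10
Step 2: N_Y=11, N_G=7, N_A=3, L=21
Step 3: N_Y=24, N_G=14, N_A=7, L=45

Answer: 45


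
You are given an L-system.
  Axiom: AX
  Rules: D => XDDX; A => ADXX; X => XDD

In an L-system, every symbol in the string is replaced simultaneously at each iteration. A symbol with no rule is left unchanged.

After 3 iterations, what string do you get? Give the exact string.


Answer: ADXXXDDXXDDXDDXDDXDDXXDDXXDDXDDXDDXXDDXXDDXDDXXDDXXDDXDDXXDDXXDDXDDXXDDXXDDXDDXDDXXDDXXDD

Derivation:
Step 0: AX
Step 1: ADXXXDD
Step 2: ADXXXDDXXDDXDDXDDXDDXXDDX
Step 3: ADXXXDDXXDDXDDXDDXDDXXDDXXDDXDDXDDXXDDXXDDXDDXXDDXXDDXDDXXDDXXDDXDDXXDDXXDDXDDXDDXXDDXXDD


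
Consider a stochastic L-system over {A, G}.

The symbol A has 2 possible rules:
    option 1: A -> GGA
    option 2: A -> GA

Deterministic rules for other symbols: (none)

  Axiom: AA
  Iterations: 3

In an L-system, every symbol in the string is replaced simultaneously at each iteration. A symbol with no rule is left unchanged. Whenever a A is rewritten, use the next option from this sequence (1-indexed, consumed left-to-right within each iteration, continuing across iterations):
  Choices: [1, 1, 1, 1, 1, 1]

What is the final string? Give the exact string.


Step 0: AA
Step 1: GGAGGA  (used choices [1, 1])
Step 2: GGGGAGGGGA  (used choices [1, 1])
Step 3: GGGGGGAGGGGGGA  (used choices [1, 1])

Answer: GGGGGGAGGGGGGA


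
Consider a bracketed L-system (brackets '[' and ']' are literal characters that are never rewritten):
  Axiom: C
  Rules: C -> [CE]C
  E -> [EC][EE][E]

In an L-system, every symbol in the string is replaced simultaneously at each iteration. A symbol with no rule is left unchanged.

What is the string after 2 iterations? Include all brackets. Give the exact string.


Answer: [[CE]C[EC][EE][E]][CE]C

Derivation:
Step 0: C
Step 1: [CE]C
Step 2: [[CE]C[EC][EE][E]][CE]C


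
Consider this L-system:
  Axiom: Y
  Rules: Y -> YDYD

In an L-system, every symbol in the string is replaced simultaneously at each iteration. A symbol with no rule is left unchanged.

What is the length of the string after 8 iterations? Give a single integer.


Answer: 766

Derivation:
Step 0: length = 1
Step 1: length = 4
Step 2: length = 10
Step 3: length = 22
Step 4: length = 46
Step 5: length = 94
Step 6: length = 190
Step 7: length = 382
Step 8: length = 766


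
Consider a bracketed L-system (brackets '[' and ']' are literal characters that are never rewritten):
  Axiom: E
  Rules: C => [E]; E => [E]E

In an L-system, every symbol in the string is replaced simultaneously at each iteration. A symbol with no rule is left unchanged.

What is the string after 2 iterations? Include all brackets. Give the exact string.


Step 0: E
Step 1: [E]E
Step 2: [[E]E][E]E

Answer: [[E]E][E]E


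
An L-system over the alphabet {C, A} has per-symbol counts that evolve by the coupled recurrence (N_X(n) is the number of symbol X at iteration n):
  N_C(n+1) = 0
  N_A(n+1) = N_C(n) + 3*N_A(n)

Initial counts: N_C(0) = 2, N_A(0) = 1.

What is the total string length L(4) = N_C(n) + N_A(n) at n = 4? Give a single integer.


Answer: 135

Derivation:
Step 0: N_C=2, N_A=1, L=3
Step 1: N_C=0, N_A=5, L=5
Step 2: N_C=0, N_A=15, L=15
Step 3: N_C=0, N_A=45, L=45
Step 4: N_C=0, N_A=135, L=135


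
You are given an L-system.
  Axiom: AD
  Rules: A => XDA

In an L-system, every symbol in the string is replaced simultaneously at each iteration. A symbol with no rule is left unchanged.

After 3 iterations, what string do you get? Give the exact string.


Step 0: AD
Step 1: XDAD
Step 2: XDXDAD
Step 3: XDXDXDAD

Answer: XDXDXDAD


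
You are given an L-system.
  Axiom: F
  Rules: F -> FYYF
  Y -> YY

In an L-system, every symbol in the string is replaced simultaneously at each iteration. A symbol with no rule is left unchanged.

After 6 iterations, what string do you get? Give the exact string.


Step 0: F
Step 1: FYYF
Step 2: FYYFYYYYFYYF
Step 3: FYYFYYYYFYYFYYYYYYYYFYYFYYYYFYYF
Step 4: FYYFYYYYFYYFYYYYYYYYFYYFYYYYFYYFYYYYYYYYYYYYYYYYFYYFYYYYFYYFYYYYYYYYFYYFYYYYFYYF
Step 5: FYYFYYYYFYYFYYYYYYYYFYYFYYYYFYYFYYYYYYYYYYYYYYYYFYYFYYYYFYYFYYYYYYYYFYYFYYYYFYYFYYYYYYYYYYYYYYYYYYYYYYYYYYYYYYYYFYYFYYYYFYYFYYYYYYYYFYYFYYYYFYYFYYYYYYYYYYYYYYYYFYYFYYYYFYYFYYYYYYYYFYYFYYYYFYYF
Step 6: FYYFYYYYFYYFYYYYYYYYFYYFYYYYFYYFYYYYYYYYYYYYYYYYFYYFYYYYFYYFYYYYYYYYFYYFYYYYFYYFYYYYYYYYYYYYYYYYYYYYYYYYYYYYYYYYFYYFYYYYFYYFYYYYYYYYFYYFYYYYFYYFYYYYYYYYYYYYYYYYFYYFYYYYFYYFYYYYYYYYFYYFYYYYFYYFYYYYYYYYYYYYYYYYYYYYYYYYYYYYYYYYYYYYYYYYYYYYYYYYYYYYYYYYYYYYYYYYFYYFYYYYFYYFYYYYYYYYFYYFYYYYFYYFYYYYYYYYYYYYYYYYFYYFYYYYFYYFYYYYYYYYFYYFYYYYFYYFYYYYYYYYYYYYYYYYYYYYYYYYYYYYYYYYFYYFYYYYFYYFYYYYYYYYFYYFYYYYFYYFYYYYYYYYYYYYYYYYFYYFYYYYFYYFYYYYYYYYFYYFYYYYFYYF

Answer: FYYFYYYYFYYFYYYYYYYYFYYFYYYYFYYFYYYYYYYYYYYYYYYYFYYFYYYYFYYFYYYYYYYYFYYFYYYYFYYFYYYYYYYYYYYYYYYYYYYYYYYYYYYYYYYYFYYFYYYYFYYFYYYYYYYYFYYFYYYYFYYFYYYYYYYYYYYYYYYYFYYFYYYYFYYFYYYYYYYYFYYFYYYYFYYFYYYYYYYYYYYYYYYYYYYYYYYYYYYYYYYYYYYYYYYYYYYYYYYYYYYYYYYYYYYYYYYYFYYFYYYYFYYFYYYYYYYYFYYFYYYYFYYFYYYYYYYYYYYYYYYYFYYFYYYYFYYFYYYYYYYYFYYFYYYYFYYFYYYYYYYYYYYYYYYYYYYYYYYYYYYYYYYYFYYFYYYYFYYFYYYYYYYYFYYFYYYYFYYFYYYYYYYYYYYYYYYYFYYFYYYYFYYFYYYYYYYYFYYFYYYYFYYF


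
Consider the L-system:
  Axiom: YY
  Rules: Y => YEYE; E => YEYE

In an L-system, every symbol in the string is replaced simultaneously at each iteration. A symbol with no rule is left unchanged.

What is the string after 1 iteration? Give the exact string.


Answer: YEYEYEYE

Derivation:
Step 0: YY
Step 1: YEYEYEYE


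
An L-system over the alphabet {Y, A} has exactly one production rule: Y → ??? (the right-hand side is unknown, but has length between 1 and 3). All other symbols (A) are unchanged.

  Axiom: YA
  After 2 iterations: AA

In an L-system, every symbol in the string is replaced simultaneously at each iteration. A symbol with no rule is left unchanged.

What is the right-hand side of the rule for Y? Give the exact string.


Answer: A

Derivation:
Trying Y → A:
  Step 0: YA
  Step 1: AA
  Step 2: AA
Matches the given result.


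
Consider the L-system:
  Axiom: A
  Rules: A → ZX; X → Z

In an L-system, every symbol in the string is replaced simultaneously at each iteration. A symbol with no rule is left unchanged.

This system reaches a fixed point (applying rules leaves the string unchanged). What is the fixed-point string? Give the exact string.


Step 0: A
Step 1: ZX
Step 2: ZZ
Step 3: ZZ  (unchanged — fixed point at step 2)

Answer: ZZ


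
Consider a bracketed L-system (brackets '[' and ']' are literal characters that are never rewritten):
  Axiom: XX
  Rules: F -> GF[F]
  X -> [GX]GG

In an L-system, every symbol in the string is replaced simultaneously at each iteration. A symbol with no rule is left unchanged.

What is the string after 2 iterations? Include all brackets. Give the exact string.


Answer: [G[GX]GG]GG[G[GX]GG]GG

Derivation:
Step 0: XX
Step 1: [GX]GG[GX]GG
Step 2: [G[GX]GG]GG[G[GX]GG]GG


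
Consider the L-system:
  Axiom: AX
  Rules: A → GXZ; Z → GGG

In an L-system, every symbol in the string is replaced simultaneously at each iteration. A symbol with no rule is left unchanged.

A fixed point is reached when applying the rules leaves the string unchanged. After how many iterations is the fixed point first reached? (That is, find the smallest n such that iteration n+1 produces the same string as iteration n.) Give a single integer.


Answer: 2

Derivation:
Step 0: AX
Step 1: GXZX
Step 2: GXGGGX
Step 3: GXGGGX  (unchanged — fixed point at step 2)


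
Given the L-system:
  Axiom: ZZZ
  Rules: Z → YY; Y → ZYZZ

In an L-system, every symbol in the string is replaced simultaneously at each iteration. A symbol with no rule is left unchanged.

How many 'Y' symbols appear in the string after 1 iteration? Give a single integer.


Answer: 6

Derivation:
Step 0: ZZZ  (0 'Y')
Step 1: YYYYYY  (6 'Y')


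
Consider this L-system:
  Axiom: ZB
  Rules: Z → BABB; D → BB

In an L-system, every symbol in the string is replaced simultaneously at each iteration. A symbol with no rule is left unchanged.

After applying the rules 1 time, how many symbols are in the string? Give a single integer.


Answer: 5

Derivation:
Step 0: length = 2
Step 1: length = 5


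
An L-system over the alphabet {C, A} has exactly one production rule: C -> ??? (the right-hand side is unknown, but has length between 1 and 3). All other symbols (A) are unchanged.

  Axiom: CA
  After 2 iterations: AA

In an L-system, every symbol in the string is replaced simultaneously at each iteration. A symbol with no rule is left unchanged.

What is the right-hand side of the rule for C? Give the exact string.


Trying C -> A:
  Step 0: CA
  Step 1: AA
  Step 2: AA
Matches the given result.

Answer: A


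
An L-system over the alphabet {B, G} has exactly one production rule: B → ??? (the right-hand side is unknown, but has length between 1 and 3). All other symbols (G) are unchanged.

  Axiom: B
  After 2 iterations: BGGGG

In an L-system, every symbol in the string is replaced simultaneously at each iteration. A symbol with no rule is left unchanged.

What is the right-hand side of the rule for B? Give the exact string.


Answer: BGG

Derivation:
Trying B → BGG:
  Step 0: B
  Step 1: BGG
  Step 2: BGGGG
Matches the given result.


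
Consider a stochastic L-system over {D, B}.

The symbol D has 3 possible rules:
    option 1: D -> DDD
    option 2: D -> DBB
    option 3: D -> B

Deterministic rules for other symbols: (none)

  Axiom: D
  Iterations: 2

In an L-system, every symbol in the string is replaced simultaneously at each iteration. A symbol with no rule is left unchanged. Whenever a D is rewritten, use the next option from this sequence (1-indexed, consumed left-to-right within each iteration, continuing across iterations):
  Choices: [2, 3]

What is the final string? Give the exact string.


Answer: BBB

Derivation:
Step 0: D
Step 1: DBB  (used choices [2])
Step 2: BBB  (used choices [3])


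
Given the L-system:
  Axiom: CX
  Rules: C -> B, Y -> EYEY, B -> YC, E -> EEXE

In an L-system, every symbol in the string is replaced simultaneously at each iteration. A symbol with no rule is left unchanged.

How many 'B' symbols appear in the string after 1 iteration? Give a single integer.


Answer: 1

Derivation:
Step 0: CX  (0 'B')
Step 1: BX  (1 'B')


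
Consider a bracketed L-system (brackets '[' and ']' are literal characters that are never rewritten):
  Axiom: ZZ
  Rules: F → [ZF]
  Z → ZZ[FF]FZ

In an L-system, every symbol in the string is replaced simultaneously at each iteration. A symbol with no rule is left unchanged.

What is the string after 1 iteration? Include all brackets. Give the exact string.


Step 0: ZZ
Step 1: ZZ[FF]FZZZ[FF]FZ

Answer: ZZ[FF]FZZZ[FF]FZ


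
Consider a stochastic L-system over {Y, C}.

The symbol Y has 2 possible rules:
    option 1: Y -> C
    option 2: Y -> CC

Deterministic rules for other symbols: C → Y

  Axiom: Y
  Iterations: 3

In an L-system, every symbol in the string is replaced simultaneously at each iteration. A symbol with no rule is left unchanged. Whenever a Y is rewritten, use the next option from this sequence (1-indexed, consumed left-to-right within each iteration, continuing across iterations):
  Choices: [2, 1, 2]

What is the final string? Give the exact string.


Answer: CCC

Derivation:
Step 0: Y
Step 1: CC  (used choices [2])
Step 2: YY  (used choices [])
Step 3: CCC  (used choices [1, 2])
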